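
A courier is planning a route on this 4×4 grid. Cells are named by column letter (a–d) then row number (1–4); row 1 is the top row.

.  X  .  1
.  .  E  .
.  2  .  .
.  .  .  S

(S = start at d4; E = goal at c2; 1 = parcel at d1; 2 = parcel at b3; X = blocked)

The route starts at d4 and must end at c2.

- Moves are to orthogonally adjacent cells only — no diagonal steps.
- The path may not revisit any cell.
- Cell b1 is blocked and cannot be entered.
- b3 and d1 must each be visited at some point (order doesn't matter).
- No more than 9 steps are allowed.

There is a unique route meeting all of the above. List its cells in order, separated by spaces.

Any route must reach b3 and d1 and still end at c2 within 9 moves, so the order of the required stops is forced.
Route from d4: 2× left (reaching b4), up to b3, 2× right (reaching d3), 2× up (reaching d1), left to c1, down to c2 — 9 moves in all.
Check: all required cells visited; 9 ≤ 9 moves.

d4 c4 b4 b3 c3 d3 d2 d1 c1 c2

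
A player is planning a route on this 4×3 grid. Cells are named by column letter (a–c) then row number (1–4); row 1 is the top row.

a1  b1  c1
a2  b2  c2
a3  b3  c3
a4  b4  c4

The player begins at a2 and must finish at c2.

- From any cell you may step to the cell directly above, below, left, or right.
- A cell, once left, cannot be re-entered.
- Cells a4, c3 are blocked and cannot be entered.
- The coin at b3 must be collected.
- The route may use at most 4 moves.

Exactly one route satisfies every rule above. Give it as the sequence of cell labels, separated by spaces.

a2 a3 b3 b2 c2

The 4-move cap with required stops at b3 leaves no slack for detours.
Route from a2: down to a3, right to b3, up to b2, right to c2 — 4 moves in all.
Check: all required cells visited; 4 ≤ 4 moves.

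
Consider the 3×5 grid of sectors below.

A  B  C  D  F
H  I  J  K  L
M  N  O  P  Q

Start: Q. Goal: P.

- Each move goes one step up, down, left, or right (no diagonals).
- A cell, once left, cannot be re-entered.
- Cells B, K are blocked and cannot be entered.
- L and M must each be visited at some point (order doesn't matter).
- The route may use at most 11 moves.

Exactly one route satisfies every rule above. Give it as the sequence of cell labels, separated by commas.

Q, L, F, D, C, J, I, H, M, N, O, P

The budget equals the shortest possible length, so every move has to be on a shortest route through the required cells.
Route from Q: up 2 to F, left 2 to C, down 1 to J, left 2 to H, down 1 to M, right 3 to P — 11 moves in all.
Check: all required cells visited; 11 ≤ 11 moves.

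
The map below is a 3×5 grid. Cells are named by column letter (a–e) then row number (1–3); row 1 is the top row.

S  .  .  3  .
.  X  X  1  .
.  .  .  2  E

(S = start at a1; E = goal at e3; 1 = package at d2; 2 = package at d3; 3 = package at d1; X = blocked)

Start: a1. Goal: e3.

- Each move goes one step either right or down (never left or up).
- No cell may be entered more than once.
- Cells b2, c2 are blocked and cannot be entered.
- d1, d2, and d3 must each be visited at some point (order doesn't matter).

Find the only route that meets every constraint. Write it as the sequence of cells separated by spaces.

Moves only go right or down, so the column and row indices never decrease.
Route from a1: right 3 to d1, down 2 to d3, right 1 to e3 — 6 moves in all.
Check: all required cells visited.

a1 b1 c1 d1 d2 d3 e3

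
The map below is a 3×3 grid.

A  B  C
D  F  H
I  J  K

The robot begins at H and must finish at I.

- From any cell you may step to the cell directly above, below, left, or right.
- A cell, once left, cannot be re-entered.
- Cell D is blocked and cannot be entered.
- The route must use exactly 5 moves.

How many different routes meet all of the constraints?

1

Need simple routes of exactly 5 moves from H to I (Manhattan distance 3, so 1 moves are spent on a detour and 1 undoing it).
Enumerating: H C B F J I.
That gives 1 route.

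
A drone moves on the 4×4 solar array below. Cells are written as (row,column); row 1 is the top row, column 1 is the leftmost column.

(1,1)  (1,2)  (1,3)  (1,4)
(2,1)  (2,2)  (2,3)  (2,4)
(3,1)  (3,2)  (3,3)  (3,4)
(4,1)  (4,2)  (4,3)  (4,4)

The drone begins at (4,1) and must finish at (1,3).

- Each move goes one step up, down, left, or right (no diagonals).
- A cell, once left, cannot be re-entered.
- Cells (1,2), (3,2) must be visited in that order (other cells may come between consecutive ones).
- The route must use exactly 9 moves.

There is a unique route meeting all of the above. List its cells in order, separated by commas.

The waypoints must appear in the order (1,2), (3,2), with no cell reused.
Route from (4,1): up 3 to (1,1), right 1 to (1,2), down 2 to (3,2), right 1 to (3,3), up 2 to (1,3) — 9 moves in all.
Check: order respected ((1,2) at step 4, (3,2) at step 6); 9 moves as required.

(4,1), (3,1), (2,1), (1,1), (1,2), (2,2), (3,2), (3,3), (2,3), (1,3)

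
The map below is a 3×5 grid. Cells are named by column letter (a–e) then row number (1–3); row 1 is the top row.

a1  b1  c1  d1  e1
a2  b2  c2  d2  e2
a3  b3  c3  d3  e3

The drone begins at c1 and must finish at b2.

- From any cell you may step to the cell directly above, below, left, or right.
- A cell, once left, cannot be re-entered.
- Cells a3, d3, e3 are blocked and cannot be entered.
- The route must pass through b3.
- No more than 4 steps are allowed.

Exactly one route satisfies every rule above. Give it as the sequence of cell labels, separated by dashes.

c1 - c2 - c3 - b3 - b2

Any route must reach b3 and still end at b2 within 4 moves, so the order of the required stops is forced.
Route from c1: down 2 to c3, left 1 to b3, up 1 to b2 — 4 moves in all.
Check: all required cells visited; 4 ≤ 4 moves.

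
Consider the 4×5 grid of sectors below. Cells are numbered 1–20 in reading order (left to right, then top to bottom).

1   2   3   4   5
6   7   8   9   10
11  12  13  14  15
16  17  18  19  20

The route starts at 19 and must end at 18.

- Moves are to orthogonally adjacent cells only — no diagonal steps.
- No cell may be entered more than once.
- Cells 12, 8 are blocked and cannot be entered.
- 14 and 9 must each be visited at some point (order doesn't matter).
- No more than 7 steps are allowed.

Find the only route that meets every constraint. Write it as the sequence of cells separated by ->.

The budget equals the shortest possible length, so every move has to be on a shortest route through the required cells.
Route from 19: right to 20, 2× up (reaching 10), left to 9, down to 14, left to 13, down to 18 — 7 moves in all.
Check: all required cells visited; 7 ≤ 7 moves.

19 -> 20 -> 15 -> 10 -> 9 -> 14 -> 13 -> 18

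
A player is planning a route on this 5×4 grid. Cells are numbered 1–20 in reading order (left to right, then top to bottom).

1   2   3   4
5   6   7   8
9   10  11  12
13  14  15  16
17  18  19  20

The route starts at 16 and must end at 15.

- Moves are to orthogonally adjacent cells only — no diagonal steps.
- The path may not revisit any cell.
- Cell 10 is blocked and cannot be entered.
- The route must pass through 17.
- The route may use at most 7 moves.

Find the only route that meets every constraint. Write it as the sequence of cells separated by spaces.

The 7-move cap with required stops at 17 leaves no slack for detours.
Route from 16: down 1 to 20, left 3 to 17, up 1 to 13, right 2 to 15 — 7 moves in all.
Check: all required cells visited; 7 ≤ 7 moves.

16 20 19 18 17 13 14 15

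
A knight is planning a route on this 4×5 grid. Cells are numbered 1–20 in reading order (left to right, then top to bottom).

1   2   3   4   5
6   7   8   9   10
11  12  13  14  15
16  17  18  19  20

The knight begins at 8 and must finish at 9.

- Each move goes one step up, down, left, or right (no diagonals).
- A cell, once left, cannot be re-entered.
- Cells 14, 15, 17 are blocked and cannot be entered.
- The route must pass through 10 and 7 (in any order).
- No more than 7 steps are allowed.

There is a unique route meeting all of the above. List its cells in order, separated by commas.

Any route must reach 10 and 7 and still end at 9 within 7 moves, so the order of the required stops is forced.
Route from 8: left to 7, up to 2, 3× right (reaching 5), down to 10, left to 9 — 7 moves in all.
Check: all required cells visited; 7 ≤ 7 moves.

8, 7, 2, 3, 4, 5, 10, 9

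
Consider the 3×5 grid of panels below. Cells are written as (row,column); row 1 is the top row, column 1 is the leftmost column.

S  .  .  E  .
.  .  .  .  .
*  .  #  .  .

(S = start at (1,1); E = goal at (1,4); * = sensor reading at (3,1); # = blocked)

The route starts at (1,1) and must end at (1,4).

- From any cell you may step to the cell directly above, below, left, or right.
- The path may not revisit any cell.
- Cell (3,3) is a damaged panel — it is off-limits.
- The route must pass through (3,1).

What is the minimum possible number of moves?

7

Any route passes through (3,1) somewhere between (1,1) and (1,4). Summing Manhattan distances along the two legs ((1,1) → (3,1) → (1,4)) gives a lower bound of 2 + 5 = 7 moves.
A route of 7 moves achieves this: (1,1) → (2,1) → (3,1) → (3,2) → (2,2) → (1,2) → (1,3) → (1,4).
Since 7 matches the lower bound, it is optimal.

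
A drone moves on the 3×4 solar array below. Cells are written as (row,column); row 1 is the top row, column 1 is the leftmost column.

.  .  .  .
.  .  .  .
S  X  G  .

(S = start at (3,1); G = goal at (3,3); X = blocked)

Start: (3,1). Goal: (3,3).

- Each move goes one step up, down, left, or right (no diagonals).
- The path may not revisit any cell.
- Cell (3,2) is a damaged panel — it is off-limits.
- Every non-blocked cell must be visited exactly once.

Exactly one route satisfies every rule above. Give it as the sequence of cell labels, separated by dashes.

Need to visit all 11 open cells exactly once, starting at (3,1) and ending at (3,3).
Cell (1,4) has only two open neighbours ((2,4) and (1,3)), so the path must pass straight through it: one of those is the cell it's entered from and the other is where it exits.
Route from (3,1): up 2 to (1,1), right 1 to (1,2), down 1 to (2,2), right 1 to (2,3), up 1 to (1,3), right 1 to (1,4), down 2 to (3,4), left 1 to (3,3) — 10 moves in all.
Check: all 11 open cells covered.

(3,1) - (2,1) - (1,1) - (1,2) - (2,2) - (2,3) - (1,3) - (1,4) - (2,4) - (3,4) - (3,3)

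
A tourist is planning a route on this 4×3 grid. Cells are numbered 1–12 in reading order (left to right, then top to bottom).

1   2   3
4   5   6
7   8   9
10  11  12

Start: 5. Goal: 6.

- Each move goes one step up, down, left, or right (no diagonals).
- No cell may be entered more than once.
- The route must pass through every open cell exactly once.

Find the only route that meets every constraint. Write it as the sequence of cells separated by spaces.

Need to visit all 12 open cells exactly once, starting at 5 and ending at 6.
Route from 5: down to 8, right to 9, down to 12, 2× left (reaching 10), 3× up (reaching 1), 2× right (reaching 3), down to 6 — 11 moves in all.
Check: all 12 open cells covered.

5 8 9 12 11 10 7 4 1 2 3 6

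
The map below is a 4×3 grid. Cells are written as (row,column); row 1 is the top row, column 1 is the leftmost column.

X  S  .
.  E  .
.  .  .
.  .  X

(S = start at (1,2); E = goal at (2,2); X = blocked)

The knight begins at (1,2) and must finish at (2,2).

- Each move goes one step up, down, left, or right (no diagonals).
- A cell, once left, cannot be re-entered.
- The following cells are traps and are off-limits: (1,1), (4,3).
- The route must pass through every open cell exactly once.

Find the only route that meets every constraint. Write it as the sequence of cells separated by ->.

(1,2) -> (1,3) -> (2,3) -> (3,3) -> (3,2) -> (4,2) -> (4,1) -> (3,1) -> (2,1) -> (2,2)

Need to visit all 10 open cells exactly once, starting at (1,2) and ending at (2,2).
Cell (4,2) has only two open neighbours ((3,2) and (4,1)), so the path must pass straight through it: one of those is the cell it's entered from and the other is where it exits.
Route from (1,2): right 1 to (1,3), down 2 to (3,3), left 1 to (3,2), down 1 to (4,2), left 1 to (4,1), up 2 to (2,1), right 1 to (2,2) — 9 moves in all.
Check: all 10 open cells covered.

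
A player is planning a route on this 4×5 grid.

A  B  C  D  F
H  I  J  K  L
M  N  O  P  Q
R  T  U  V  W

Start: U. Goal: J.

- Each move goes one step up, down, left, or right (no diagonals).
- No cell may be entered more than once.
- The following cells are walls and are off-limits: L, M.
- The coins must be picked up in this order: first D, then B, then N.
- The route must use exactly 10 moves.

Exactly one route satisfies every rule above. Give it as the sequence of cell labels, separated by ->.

U -> V -> P -> K -> D -> C -> B -> I -> N -> O -> J

The waypoints must appear in the order D, B, N, with no cell reused.
Route from U: right 1 to V, up 3 to D, left 2 to B, down 2 to N, right 1 to O, up 1 to J — 10 moves in all.
Check: order respected (D at step 4, B at step 6, N at step 8); 10 moves as required.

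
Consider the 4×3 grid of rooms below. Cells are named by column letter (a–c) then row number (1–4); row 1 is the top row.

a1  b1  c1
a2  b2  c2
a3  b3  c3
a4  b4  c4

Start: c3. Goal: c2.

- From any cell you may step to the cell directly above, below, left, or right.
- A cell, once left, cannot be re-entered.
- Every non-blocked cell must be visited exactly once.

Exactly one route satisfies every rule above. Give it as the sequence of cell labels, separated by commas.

c3, c4, b4, a4, a3, b3, b2, a2, a1, b1, c1, c2

Need to visit all 12 open cells exactly once, starting at c3 and ending at c2.
Cell c4 has only two open neighbours (c3 and b4), so the path must pass straight through it: one of those is the cell it's entered from and the other is where it exits.
Route from c3: down to c4, 2× left (reaching a4), up to a3, right to b3, up to b2, left to a2, up to a1, 2× right (reaching c1), down to c2 — 11 moves in all.
Check: all 12 open cells covered.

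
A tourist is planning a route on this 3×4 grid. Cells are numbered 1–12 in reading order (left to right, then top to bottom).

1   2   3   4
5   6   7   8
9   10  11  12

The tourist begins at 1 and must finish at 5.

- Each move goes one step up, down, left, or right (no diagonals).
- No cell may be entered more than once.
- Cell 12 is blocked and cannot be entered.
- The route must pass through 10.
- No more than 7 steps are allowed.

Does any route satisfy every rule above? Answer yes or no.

One route that works: 1 → 2 → 6 → 10 → 9 → 5.

yes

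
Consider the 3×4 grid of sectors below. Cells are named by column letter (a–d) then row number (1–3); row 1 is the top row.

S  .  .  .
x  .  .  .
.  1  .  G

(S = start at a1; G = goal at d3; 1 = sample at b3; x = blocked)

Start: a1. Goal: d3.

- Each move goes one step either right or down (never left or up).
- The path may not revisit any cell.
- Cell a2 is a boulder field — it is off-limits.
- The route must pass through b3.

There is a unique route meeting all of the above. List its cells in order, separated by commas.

Moves only go right or down, so the column and row indices never decrease.
Route from a1: right to b1, 2× down (reaching b3), 2× right (reaching d3) — 5 moves in all.
Check: all required cells visited.

a1, b1, b2, b3, c3, d3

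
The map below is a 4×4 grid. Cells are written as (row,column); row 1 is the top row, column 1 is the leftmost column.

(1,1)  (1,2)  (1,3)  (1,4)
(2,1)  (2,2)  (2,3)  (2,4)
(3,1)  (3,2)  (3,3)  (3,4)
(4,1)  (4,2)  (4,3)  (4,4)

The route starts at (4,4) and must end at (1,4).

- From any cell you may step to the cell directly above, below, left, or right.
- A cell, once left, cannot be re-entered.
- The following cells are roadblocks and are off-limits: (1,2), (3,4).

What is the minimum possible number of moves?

5

The Manhattan distance from (4,4) to (1,4) is |4−1| + |4−4| = 3, so at least 3 moves are needed.
That bound ignores the blocked cells. Measuring each leg by the fewest moves that actually steer around them ((4,4)→(1,4): 5) raises the lower bound to 5.
A route of 5 moves exists: (4,4) → (4,3) → (3,3) → (2,3) → (1,3) → (1,4).
Since 5 matches that lower bound, it is optimal.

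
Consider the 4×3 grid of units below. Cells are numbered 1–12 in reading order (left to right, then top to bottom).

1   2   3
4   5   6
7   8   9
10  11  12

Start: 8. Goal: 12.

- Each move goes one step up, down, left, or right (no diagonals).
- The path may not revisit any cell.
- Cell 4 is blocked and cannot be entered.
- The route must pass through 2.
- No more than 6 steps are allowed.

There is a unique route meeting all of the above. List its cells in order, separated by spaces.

The budget equals the shortest possible length, so every move has to be on a shortest route through the required cells.
Route from 8: up 2 to 2, right 1 to 3, down 3 to 12 — 6 moves in all.
Check: all required cells visited; 6 ≤ 6 moves.

8 5 2 3 6 9 12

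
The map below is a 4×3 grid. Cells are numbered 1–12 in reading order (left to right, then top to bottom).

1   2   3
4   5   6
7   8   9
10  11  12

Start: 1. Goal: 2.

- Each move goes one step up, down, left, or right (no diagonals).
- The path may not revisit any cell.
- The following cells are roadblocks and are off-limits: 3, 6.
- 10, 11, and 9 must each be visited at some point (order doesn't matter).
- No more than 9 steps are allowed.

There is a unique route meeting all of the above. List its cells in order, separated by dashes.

1 - 4 - 7 - 10 - 11 - 12 - 9 - 8 - 5 - 2

Any route must reach 10, 11, and 9 and still end at 2 within 9 moves, so the order of the required stops is forced.
Route from 1: down 3 to 10, right 2 to 12, up 1 to 9, left 1 to 8, up 2 to 2 — 9 moves in all.
Check: all required cells visited; 9 ≤ 9 moves.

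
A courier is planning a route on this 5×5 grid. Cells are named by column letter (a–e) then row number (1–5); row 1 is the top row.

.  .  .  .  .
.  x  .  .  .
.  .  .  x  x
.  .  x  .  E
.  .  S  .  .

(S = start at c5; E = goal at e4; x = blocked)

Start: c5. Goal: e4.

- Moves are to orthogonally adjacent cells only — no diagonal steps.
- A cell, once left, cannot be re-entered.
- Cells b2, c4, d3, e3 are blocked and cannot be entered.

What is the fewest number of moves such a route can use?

3

The Manhattan distance from c5 to e4 is |5−4| + |3−5| = 3, so at least 3 moves are needed.
A route of 3 moves achieves this: c5 → d5 → d4 → e4.
Since 3 matches the lower bound, it is optimal.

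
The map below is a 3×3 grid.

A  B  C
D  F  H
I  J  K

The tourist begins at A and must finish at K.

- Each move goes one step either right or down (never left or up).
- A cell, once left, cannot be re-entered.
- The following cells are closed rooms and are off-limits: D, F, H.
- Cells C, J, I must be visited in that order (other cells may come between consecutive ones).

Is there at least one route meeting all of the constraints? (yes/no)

J lies to the left of C, so going from C to J would need a leftward move — but moves only go right/down, so C cannot be visited before J.

no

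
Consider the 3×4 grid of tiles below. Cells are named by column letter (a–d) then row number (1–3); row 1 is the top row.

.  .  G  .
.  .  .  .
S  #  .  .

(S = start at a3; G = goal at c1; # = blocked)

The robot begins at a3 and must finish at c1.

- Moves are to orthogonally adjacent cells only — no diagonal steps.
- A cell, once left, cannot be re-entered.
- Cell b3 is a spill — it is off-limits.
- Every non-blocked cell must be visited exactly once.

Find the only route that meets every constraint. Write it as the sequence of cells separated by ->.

a3 -> a2 -> a1 -> b1 -> b2 -> c2 -> c3 -> d3 -> d2 -> d1 -> c1

Need to visit all 11 open cells exactly once, starting at a3 and ending at c1.
Route from a3: 2× up (reaching a1), right to b1, down to b2, right to c2, down to c3, right to d3, 2× up (reaching d1), left to c1 — 10 moves in all.
Check: all 11 open cells covered.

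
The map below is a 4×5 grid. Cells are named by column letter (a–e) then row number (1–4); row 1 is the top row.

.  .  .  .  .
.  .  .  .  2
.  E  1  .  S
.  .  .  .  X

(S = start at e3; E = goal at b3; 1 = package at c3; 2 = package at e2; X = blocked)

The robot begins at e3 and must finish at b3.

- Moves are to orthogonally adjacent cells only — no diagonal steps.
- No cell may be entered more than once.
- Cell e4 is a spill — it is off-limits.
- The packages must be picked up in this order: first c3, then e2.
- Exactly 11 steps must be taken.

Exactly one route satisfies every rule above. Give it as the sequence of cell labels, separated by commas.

e3, d3, c3, c2, d2, e2, e1, d1, c1, b1, b2, b3

The waypoints must appear in the order c3, e2, with no cell reused.
Route from e3: left 2 to c3, up 1 to c2, right 2 to e2, up 1 to e1, left 3 to b1, down 2 to b3 — 11 moves in all.
Check: order respected (1 at step 2, 2 at step 5); 11 moves as required.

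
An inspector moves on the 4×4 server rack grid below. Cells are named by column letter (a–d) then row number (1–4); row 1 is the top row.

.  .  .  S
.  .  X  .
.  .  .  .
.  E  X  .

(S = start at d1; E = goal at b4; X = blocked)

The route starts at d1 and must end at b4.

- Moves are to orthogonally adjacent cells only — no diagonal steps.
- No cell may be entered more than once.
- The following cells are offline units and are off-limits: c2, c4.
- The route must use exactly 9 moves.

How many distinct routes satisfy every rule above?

2

Need simple routes of exactly 9 moves from d1 to b4 (Manhattan distance 5, so 2 moves are spent on a detour and 2 undoing it).
Enumerating: d1 d2 d3 c3 b3 b2 a2 a3 a4 b4 | d1 c1 b1 a1 a2 b2 b3 a3 a4 b4.
That gives 2 routes.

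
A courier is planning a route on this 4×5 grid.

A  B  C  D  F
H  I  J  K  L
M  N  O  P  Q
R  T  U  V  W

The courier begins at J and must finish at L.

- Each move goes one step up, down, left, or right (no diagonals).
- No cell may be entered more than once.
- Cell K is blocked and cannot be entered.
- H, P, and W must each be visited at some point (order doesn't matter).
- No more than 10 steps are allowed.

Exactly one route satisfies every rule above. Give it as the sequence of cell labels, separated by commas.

J, I, H, M, N, O, P, V, W, Q, L

The budget equals the shortest possible length, so every move has to be on a shortest route through the required cells.
Route from J: 2× left (reaching H), down to M, 3× right (reaching P), down to V, right to W, 2× up (reaching L) — 10 moves in all.
Check: all required cells visited; 10 ≤ 10 moves.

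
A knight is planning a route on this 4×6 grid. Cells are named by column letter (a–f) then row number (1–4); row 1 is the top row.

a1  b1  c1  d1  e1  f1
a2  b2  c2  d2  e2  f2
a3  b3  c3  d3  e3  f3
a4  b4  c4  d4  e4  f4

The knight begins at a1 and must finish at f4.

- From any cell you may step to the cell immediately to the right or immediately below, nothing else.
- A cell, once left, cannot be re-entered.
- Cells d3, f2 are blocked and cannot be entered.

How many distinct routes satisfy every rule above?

20

A right/down-only route from a1 to f4 makes exactly 3 down-moves and 5 right-moves in some order.
With no other constraints that would be C(8,3) = 56 routes.
Subtract routes through each blocked cell (inclusion–exclusion for overlaps): − through f2: 6 − through d3: 30 → 20.
That gives 20 routes.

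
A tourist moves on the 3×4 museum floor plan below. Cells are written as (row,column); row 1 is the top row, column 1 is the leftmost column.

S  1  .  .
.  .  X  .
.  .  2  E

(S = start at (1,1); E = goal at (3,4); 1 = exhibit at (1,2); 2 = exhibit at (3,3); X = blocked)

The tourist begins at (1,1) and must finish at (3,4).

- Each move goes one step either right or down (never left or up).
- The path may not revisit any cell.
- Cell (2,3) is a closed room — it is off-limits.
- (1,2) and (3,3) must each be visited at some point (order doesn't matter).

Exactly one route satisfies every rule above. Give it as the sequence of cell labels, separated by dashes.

Moves only go right or down, so the column and row indices never decrease.
Route from (1,1): right 1 to (1,2), down 2 to (3,2), right 2 to (3,4) — 5 moves in all.
Check: all required cells visited.

(1,1) - (1,2) - (2,2) - (3,2) - (3,3) - (3,4)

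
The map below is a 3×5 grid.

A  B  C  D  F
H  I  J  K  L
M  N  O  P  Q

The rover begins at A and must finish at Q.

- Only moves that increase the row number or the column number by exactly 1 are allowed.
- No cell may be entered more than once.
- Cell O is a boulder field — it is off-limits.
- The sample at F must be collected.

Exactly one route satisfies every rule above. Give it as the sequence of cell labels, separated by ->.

Moves only go right or down, so the column and row indices never decrease.
Route from A: 4× right (reaching F), 2× down (reaching Q) — 6 moves in all.
Check: all required cells visited.

A -> B -> C -> D -> F -> L -> Q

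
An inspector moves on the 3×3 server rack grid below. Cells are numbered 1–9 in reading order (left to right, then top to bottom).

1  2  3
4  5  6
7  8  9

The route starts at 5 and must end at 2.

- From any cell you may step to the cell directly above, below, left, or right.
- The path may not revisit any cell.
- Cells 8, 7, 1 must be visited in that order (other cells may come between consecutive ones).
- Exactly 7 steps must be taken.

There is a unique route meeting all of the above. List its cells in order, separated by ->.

The waypoints must appear in the order 8, 7, 1, with no cell reused.
Route from 5: right to 6, down to 9, 2× left (reaching 7), 2× up (reaching 1), right to 2 — 7 moves in all.
Check: order respected (8 at step 3, 7 at step 4, 1 at step 6); 7 moves as required.

5 -> 6 -> 9 -> 8 -> 7 -> 4 -> 1 -> 2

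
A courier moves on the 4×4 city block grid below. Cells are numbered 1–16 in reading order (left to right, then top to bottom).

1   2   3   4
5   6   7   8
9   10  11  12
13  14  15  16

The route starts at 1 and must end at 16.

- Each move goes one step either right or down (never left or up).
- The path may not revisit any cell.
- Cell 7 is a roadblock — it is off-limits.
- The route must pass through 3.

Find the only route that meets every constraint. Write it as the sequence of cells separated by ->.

Moves only go right or down, so the column and row indices never decrease.
Route from 1: 3× right (reaching 4), 3× down (reaching 16) — 6 moves in all.
Check: all required cells visited.

1 -> 2 -> 3 -> 4 -> 8 -> 12 -> 16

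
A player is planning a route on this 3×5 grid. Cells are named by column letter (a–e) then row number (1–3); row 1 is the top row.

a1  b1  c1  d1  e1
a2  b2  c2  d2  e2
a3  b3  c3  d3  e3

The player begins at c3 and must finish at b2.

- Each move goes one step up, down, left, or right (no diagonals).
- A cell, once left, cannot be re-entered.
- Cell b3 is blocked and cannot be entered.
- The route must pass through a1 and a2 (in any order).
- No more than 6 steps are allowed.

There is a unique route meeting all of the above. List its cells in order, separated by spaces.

The 6-move cap with required stops at a1, a2 leaves no slack for detours.
Route from c3: up 2 to c1, left 2 to a1, down 1 to a2, right 1 to b2 — 6 moves in all.
Check: all required cells visited; 6 ≤ 6 moves.

c3 c2 c1 b1 a1 a2 b2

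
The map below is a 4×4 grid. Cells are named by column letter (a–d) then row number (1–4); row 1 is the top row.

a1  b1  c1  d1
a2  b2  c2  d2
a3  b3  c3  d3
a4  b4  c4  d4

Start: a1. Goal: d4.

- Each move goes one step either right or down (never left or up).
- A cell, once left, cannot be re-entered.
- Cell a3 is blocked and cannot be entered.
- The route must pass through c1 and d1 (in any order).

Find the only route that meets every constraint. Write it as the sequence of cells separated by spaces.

a1 b1 c1 d1 d2 d3 d4

Moves only go right or down, so the column and row indices never decrease.
Route from a1: 3× right (reaching d1), 3× down (reaching d4) — 6 moves in all.
Check: all required cells visited.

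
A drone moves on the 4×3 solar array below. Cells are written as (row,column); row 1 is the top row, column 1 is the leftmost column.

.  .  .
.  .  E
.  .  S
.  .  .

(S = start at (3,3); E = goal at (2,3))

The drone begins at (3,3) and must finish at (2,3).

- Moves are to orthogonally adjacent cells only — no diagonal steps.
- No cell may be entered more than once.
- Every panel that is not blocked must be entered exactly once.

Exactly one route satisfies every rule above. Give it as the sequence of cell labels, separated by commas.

Need to visit all 12 open cells exactly once, starting at (3,3) and ending at (2,3).
Route from (3,3): down to (4,3), 2× left (reaching (4,1)), up to (3,1), right to (3,2), up to (2,2), left to (2,1), up to (1,1), 2× right (reaching (1,3)), down to (2,3) — 11 moves in all.
Check: all 12 open cells covered.

(3,3), (4,3), (4,2), (4,1), (3,1), (3,2), (2,2), (2,1), (1,1), (1,2), (1,3), (2,3)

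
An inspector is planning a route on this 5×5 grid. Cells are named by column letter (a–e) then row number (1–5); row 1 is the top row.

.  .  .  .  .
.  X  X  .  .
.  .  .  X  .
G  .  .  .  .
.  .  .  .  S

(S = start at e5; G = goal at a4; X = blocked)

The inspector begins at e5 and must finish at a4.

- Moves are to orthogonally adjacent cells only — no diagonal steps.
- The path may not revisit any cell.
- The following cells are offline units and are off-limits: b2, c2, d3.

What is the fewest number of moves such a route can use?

The Manhattan distance from e5 to a4 is |5−4| + |5−1| = 5, so at least 5 moves are needed.
A route of 5 moves achieves this: e5 → e4 → d4 → c4 → b4 → a4.
Since 5 matches the lower bound, it is optimal.

5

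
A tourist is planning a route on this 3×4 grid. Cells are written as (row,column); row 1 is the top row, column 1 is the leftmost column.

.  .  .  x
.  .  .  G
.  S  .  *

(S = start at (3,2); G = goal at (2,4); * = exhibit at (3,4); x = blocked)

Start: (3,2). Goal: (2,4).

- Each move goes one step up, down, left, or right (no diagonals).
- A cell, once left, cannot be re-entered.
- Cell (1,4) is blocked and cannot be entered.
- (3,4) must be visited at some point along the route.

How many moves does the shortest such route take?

Any route passes through (3,4) somewhere between (3,2) and (2,4). Summing Manhattan distances along the two legs ((3,2) → (3,4) → (2,4)) gives a lower bound of 2 + 1 = 3 moves.
A route of 3 moves achieves this: (3,2) → (3,3) → (3,4) → (2,4).
Since 3 matches the lower bound, it is optimal.

3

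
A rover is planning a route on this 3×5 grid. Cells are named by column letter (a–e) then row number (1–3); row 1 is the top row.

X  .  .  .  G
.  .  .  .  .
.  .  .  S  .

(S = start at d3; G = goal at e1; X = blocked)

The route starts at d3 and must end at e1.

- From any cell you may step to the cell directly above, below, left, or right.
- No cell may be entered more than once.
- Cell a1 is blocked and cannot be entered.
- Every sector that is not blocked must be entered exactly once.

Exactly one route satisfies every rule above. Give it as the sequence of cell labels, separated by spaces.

Need to visit all 14 open cells exactly once, starting at d3 and ending at e1.
Route from d3: right 1 to e3, up 1 to e2, left 2 to c2, down 1 to c3, left 2 to a3, up 1 to a2, right 1 to b2, up 1 to b1, right 3 to e1 — 13 moves in all.
Check: all 14 open cells covered.

d3 e3 e2 d2 c2 c3 b3 a3 a2 b2 b1 c1 d1 e1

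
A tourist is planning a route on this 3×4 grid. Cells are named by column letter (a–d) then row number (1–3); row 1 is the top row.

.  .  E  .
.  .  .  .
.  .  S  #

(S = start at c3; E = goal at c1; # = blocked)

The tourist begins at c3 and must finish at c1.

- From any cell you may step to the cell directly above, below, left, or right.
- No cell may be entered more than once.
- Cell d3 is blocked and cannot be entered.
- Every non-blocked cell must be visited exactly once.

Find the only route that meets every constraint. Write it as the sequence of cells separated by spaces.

Need to visit all 11 open cells exactly once, starting at c3 and ending at c1.
Cell a3 has only two open neighbours (a2 and b3), so the path must pass straight through it: one of those is the cell it's entered from and the other is where it exits.
Route from c3: left 2 to a3, up 2 to a1, right 1 to b1, down 1 to b2, right 2 to d2, up 1 to d1, left 1 to c1 — 10 moves in all.
Check: all 11 open cells covered.

c3 b3 a3 a2 a1 b1 b2 c2 d2 d1 c1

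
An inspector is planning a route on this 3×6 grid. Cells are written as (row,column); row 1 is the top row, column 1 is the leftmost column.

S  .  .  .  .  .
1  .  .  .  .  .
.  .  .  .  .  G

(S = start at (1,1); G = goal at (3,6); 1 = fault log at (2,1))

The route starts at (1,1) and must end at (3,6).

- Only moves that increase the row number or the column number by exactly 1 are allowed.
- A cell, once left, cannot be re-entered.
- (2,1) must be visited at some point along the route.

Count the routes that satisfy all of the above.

A right/down-only route from (1,1) to (3,6) makes exactly 2 down-moves and 5 right-moves in some order.
With no other constraints that would be C(7,2) = 21 routes.
Split at (2,1) and multiply the segment counts: (1,1)→(2,1): 1; (2,1)→(3,6): 6; product = 6.
That gives 6 routes.

6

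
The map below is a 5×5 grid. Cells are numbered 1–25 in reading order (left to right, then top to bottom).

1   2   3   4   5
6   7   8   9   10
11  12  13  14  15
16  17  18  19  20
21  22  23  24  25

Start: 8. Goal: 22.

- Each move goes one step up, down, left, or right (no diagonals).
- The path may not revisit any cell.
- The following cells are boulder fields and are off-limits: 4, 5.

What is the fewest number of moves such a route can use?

4

The Manhattan distance from 8 to 22 is |2−5| + |3−2| = 4, so at least 4 moves are needed.
A route of 4 moves achieves this: 8 → 13 → 18 → 23 → 22.
Since 4 matches the lower bound, it is optimal.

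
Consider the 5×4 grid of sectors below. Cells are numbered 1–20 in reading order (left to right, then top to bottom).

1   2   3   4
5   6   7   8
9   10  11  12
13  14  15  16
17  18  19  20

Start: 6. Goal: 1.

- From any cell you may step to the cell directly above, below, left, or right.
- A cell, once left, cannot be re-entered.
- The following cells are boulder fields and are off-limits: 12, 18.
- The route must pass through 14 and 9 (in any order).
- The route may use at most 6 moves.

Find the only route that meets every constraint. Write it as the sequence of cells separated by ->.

The budget equals the shortest possible length, so every move has to be on a shortest route through the required cells.
Route from 6: down 2 to 14, left 1 to 13, up 3 to 1 — 6 moves in all.
Check: all required cells visited; 6 ≤ 6 moves.

6 -> 10 -> 14 -> 13 -> 9 -> 5 -> 1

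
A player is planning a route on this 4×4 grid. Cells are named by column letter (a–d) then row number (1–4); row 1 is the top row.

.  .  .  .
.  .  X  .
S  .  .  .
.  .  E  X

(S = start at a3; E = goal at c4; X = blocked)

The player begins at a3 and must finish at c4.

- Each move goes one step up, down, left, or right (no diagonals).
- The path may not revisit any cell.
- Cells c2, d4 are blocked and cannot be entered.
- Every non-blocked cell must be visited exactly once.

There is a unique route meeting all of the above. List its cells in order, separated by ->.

Need to visit all 14 open cells exactly once, starting at a3 and ending at c4.
Route from a3: down to a4, right to b4, 2× up (reaching b2), left to a2, up to a1, 3× right (reaching d1), 2× down (reaching d3), left to c3, down to c4 — 13 moves in all.
Check: all 14 open cells covered.

a3 -> a4 -> b4 -> b3 -> b2 -> a2 -> a1 -> b1 -> c1 -> d1 -> d2 -> d3 -> c3 -> c4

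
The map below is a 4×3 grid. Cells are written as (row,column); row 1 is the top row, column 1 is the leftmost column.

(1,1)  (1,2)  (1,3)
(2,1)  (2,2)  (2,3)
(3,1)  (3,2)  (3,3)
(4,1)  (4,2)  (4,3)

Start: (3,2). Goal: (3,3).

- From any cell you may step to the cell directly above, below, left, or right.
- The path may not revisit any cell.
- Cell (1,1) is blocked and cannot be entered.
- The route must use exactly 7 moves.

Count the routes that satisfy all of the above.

3

Need simple routes of exactly 7 moves from (3,2) to (3,3) (Manhattan distance 1, so 3 moves are spent on a detour and 3 undoing it).
Enumerating: (3,2) (2,2) (2,1) (3,1) (4,1) (4,2) (4,3) (3,3) | (3,2) (4,2) (4,1) (3,1) (2,1) (2,2) (2,3) (3,3) | (3,2) (3,1) (2,1) (2,2) (1,2) (1,3) (2,3) (3,3).
That gives 3 routes.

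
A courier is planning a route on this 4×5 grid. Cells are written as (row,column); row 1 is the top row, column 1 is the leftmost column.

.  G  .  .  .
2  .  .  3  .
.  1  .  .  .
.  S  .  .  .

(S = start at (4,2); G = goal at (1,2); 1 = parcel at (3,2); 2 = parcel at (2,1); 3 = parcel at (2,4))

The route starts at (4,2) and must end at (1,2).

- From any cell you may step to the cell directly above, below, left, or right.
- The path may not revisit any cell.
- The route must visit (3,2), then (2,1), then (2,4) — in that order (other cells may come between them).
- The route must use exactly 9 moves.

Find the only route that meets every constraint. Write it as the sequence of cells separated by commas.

(4,2), (3,2), (3,1), (2,1), (2,2), (2,3), (2,4), (1,4), (1,3), (1,2)

The waypoints must appear in the order (3,2), (2,1), (2,4), with no cell reused.
Route from (4,2): up 1 to (3,2), left 1 to (3,1), up 1 to (2,1), right 3 to (2,4), up 1 to (1,4), left 2 to (1,2) — 9 moves in all.
Check: order respected (1 at step 1, 2 at step 3, 3 at step 6); 9 moves as required.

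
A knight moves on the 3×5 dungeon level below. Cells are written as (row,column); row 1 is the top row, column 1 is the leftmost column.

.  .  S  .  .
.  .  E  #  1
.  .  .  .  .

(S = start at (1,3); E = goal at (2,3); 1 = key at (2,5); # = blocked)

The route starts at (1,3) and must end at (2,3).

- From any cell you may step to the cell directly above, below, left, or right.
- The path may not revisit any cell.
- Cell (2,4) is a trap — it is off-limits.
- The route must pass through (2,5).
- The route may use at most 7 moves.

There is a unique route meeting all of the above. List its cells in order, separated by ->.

(1,3) -> (1,4) -> (1,5) -> (2,5) -> (3,5) -> (3,4) -> (3,3) -> (2,3)

The 7-move cap with required stops at (2,5) leaves no slack for detours.
Route from (1,3): right 2 to (1,5), down 2 to (3,5), left 2 to (3,3), up 1 to (2,3) — 7 moves in all.
Check: all required cells visited; 7 ≤ 7 moves.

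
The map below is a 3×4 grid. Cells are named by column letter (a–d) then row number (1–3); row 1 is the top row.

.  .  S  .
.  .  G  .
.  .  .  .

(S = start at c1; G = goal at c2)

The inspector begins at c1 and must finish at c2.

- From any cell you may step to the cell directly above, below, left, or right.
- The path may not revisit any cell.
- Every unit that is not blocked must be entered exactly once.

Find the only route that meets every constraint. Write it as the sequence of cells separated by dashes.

Need to visit all 12 open cells exactly once, starting at c1 and ending at c2.
Cell d3 has only two open neighbours (d2 and c3), so the path must pass straight through it: one of those is the cell it's entered from and the other is where it exits.
Route from c1: right to d1, 2× down (reaching d3), 3× left (reaching a3), 2× up (reaching a1), right to b1, down to b2, right to c2 — 11 moves in all.
Check: all 12 open cells covered.

c1 - d1 - d2 - d3 - c3 - b3 - a3 - a2 - a1 - b1 - b2 - c2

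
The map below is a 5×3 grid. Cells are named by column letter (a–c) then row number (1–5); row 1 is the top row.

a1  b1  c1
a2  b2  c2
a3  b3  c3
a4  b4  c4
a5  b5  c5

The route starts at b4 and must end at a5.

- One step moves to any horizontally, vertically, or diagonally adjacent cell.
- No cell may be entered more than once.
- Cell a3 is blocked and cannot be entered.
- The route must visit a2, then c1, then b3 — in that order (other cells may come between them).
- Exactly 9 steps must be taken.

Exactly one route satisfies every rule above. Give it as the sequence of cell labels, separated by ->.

b4 -> c3 -> b2 -> a2 -> b1 -> c1 -> c2 -> b3 -> a4 -> a5

The waypoints must appear in the order a2, c1, b3, with no cell reused.
Route from b4: up-right to c3, up-left to b2, left to a2, up-right to b1, right to c1, down to c2, 2× down-left (reaching a4), down to a5 — 9 moves in all.
Check: order respected (a2 at step 3, c1 at step 5, b3 at step 7); 9 moves as required.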